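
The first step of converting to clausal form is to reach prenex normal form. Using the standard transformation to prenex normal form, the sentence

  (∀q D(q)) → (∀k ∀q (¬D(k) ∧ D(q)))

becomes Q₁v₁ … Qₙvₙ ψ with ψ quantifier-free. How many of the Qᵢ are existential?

1

Rewrite implications/biconditionals: A → B as ¬A ∨ B.
  ¬(∀q D(q)) ∨ (∀k ∀q (¬D(k) ∧ D(q)))
Drive negations inward (¬∀x A ≡ ∃x ¬A, ¬∃x A ≡ ∀x ¬A, De Morgan for ∧/∨):
  (∃q ¬D(q)) ∨ (∀k ∀q (¬D(k) ∧ D(q)))
Standardize variables apart so no two quantifiers bind the same name: q↦p.
  (∃q ¬D(q)) ∨ (∀k ∀p (¬D(k) ∧ D(p)))
Finally move all quantifiers to the prefix:
  ∃q ∀k ∀p (¬D(q) ∨ ¬D(k) ∧ D(p))
The prefix is ∃q ∀k ∀p: 2 universal, 1 existential.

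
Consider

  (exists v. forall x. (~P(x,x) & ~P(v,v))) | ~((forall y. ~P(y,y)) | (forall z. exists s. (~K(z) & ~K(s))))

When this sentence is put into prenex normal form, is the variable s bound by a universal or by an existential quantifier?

universal

Move each ¬ inward, flipping quantifiers it crosses:
  (exists v. forall x. (~P(x,x) & ~P(v,v))) | (exists y. P(y,y)) & (exists z. forall s. (K(z) | K(s)))
All bound variables are already distinct, so no renaming is needed.
Finally move all quantifiers to the prefix:
  exists v. forall x. exists y. exists z. forall s. (~P(x,x) & ~P(v,v) | P(y,y) & (K(z) | K(s)))
The quantifier exists s sits under an odd number of negations, so it flips to forall s.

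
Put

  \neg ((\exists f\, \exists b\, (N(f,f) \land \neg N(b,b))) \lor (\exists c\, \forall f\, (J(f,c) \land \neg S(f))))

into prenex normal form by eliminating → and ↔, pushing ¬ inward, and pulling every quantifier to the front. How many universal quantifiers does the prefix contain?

Drive negations inward (¬∀x A ≡ ∃x ¬A, ¬∃x A ≡ ∀x ¬A, De Morgan for ∧/∨):
  (\forall f\, \forall b\, (\neg N(f,f) \lor N(b,b))) \land (\forall c\, \exists f\, (\neg J(f,c) \lor S(f)))
Standardize variables apart so no two quantifiers bind the same name: f↦v1.
  (\forall f\, \forall b\, (\neg N(f,f) \lor N(b,b))) \land (\forall c\, \exists v1\, (\neg J(v1,c) \lor S(v1)))
Extract every quantifier outward, since the variables are now distinct and don't occur free across branches:
  \forall f\, \forall b\, \forall c\, \exists v1\, ((\neg N(f,f) \lor N(b,b)) \land (\neg J(v1,c) \lor S(v1)))
The prefix is \forall f \forall b \forall c \exists v1: 3 universal, 1 existential.

3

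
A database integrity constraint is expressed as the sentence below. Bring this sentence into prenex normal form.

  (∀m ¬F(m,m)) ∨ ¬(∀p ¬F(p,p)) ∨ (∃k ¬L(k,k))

∀m ∃p ∃k (¬F(m,m) ∨ F(p,p) ∨ ¬L(k,k))

Drive negations inward (¬∀x A ≡ ∃x ¬A, ¬∃x A ≡ ∀x ¬A, De Morgan for ∧/∨):
  (∀m ¬F(m,m)) ∨ (∃p F(p,p)) ∨ (∃k ¬L(k,k))
All bound variables are already distinct, so no renaming is needed.
Finally move all quantifiers to the prefix:
  ∀m ∃p ∃k (¬F(m,m) ∨ F(p,p) ∨ ¬L(k,k))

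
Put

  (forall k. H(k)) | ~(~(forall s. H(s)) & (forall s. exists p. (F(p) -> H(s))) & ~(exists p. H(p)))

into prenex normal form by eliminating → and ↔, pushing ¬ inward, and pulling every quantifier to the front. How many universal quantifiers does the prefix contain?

First replace A → B with ¬A ∨ B.
  (forall k. H(k)) | ~(~(forall s. H(s)) & (forall s. exists p. (~F(p) | H(s))) & ~(exists p. H(p)))
Move each ¬ inward, flipping quantifiers it crosses:
  (forall k. H(k)) | (forall s. H(s)) | (exists s. forall p. (F(p) & ~H(s))) | (exists p. H(p))
Give each quantifier a distinct variable: s↦w1, p↦x1.
  (forall k. H(k)) | (forall s. H(s)) | (exists w1. forall p. (F(p) & ~H(w1))) | (exists x1. H(x1))
Extract every quantifier outward, since the variables are now distinct and don't occur free across branches:
  forall k. forall s. exists w1. forall p. exists x1. (H(k) | H(s) | F(p) & ~H(w1) | H(x1))
The prefix is forall k forall s exists w1 forall p exists x1: 3 universal, 2 existential.

3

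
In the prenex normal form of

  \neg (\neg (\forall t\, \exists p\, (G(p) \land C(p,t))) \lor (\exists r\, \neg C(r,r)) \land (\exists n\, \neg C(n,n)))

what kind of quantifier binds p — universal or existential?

Drive negations inward (¬∀x A ≡ ∃x ¬A, ¬∃x A ≡ ∀x ¬A, De Morgan for ∧/∨):
  (\forall t\, \exists p\, (G(p) \land C(p,t))) \land ((\forall r\, C(r,r)) \lor (\forall n\, C(n,n)))
All bound variables are already distinct, so no renaming is needed.
Pull the quantifiers to the front (each side's bound variable is not free in the other side):
  \forall t\, \exists p\, \forall r\, \forall n\, (G(p) \land C(p,t) \land (C(r,r) \lor C(n,n)))
The quantifier \exists p sits under an even number of negations, so it remains existential.

existential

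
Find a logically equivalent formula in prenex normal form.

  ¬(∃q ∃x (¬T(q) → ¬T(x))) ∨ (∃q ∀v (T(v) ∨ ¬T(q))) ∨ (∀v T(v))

Eliminate → and ↔ using ¬ and ∨.
  ¬(∃q ∃x (¬¬T(q) ∨ ¬T(x))) ∨ (∃q ∀v (T(v) ∨ ¬T(q))) ∨ (∀v T(v))
Move each ¬ inward, flipping quantifiers it crosses:
  (∀q ∀x (¬T(q) ∧ T(x))) ∨ (∃q ∀v (T(v) ∨ ¬T(q))) ∨ (∀v T(v))
Rename bound variables to avoid capture: q↦b, v↦x1.
  (∀q ∀x (¬T(q) ∧ T(x))) ∨ (∃b ∀v (T(v) ∨ ¬T(b))) ∨ (∀x1 T(x1))
Finally move all quantifiers to the prefix:
  ∀q ∀x ∃b ∀v ∀x1 (¬T(q) ∧ T(x) ∨ T(v) ∨ ¬T(b) ∨ T(x1))

∀q ∀x ∃b ∀v ∀x1 (¬T(q) ∧ T(x) ∨ T(v) ∨ ¬T(b) ∨ T(x1))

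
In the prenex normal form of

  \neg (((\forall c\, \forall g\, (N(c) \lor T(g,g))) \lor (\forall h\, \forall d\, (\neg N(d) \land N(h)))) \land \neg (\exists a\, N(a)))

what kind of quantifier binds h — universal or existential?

existential

Move each ¬ inward, flipping quantifiers it crosses:
  (\exists c\, \exists g\, (\neg N(c) \land \neg T(g,g))) \land (\exists h\, \exists d\, (N(d) \lor \neg N(h))) \lor (\exists a\, N(a))
Finally move all quantifiers to the prefix:
  \exists c\, \exists g\, \exists h\, \exists d\, \exists a\, (\neg N(c) \land \neg T(g,g) \land (N(d) \lor \neg N(h)) \lor N(a))
The quantifier \forall h sits under an odd number of negations, so it flips to \exists h.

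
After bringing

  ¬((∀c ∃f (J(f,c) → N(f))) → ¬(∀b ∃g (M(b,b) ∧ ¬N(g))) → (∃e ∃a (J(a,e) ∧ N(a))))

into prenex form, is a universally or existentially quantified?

universal

Rewrite implications/biconditionals: A → B as ¬A ∨ B.
  ¬(¬(∀c ∃f (¬J(f,c) ∨ N(f))) ∨ ¬¬(∀b ∃g (M(b,b) ∧ ¬N(g))) ∨ (∃e ∃a (J(a,e) ∧ N(a))))
Push ¬ through the quantifiers and connectives to reach negation normal form:
  (∀c ∃f (¬J(f,c) ∨ N(f))) ∧ (∃b ∀g (¬M(b,b) ∨ N(g))) ∧ (∀e ∀a (¬J(a,e) ∨ ¬N(a)))
Extract every quantifier outward, since the variables are now distinct and don't occur free across branches:
  ∀c ∃f ∃b ∀g ∀e ∀a ((¬J(f,c) ∨ N(f)) ∧ (¬M(b,b) ∨ N(g)) ∧ (¬J(a,e) ∨ ¬N(a)))
The quantifier ∃a sits under an odd number of negations (counting the antecedent side of each →), so it flips to ∀a.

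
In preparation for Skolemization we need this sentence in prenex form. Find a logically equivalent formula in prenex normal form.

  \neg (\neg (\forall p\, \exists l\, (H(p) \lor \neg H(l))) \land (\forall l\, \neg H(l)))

Push ¬ through the quantifiers and connectives to reach negation normal form:
  (\forall p\, \exists l\, (H(p) \lor \neg H(l))) \lor (\exists l\, H(l))
Rename bound variables to avoid capture: l↦u1.
  (\forall p\, \exists l\, (H(p) \lor \neg H(l))) \lor (\exists u1\, H(u1))
Finally move all quantifiers to the prefix:
  \forall p\, \exists l\, \exists u1\, (H(p) \lor \neg H(l) \lor H(u1))

\forall p\, \exists l\, \exists u1\, (H(p) \lor \neg H(l) \lor H(u1))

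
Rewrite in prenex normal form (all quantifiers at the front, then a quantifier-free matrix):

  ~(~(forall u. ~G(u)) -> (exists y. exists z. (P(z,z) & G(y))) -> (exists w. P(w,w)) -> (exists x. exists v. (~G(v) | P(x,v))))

exists u. exists y. exists z. exists w. forall x. forall v. (G(u) & P(z,z) & G(y) & P(w,w) & G(v) & ~P(x,v))

Eliminate → and ↔ using ¬ and ∨.
  ~(~~(forall u. ~G(u)) | ~(exists y. exists z. (P(z,z) & G(y))) | ~(exists w. P(w,w)) | (exists x. exists v. (~G(v) | P(x,v))))
Drive negations inward (¬∀x A ≡ ∃x ¬A, ¬∃x A ≡ ∀x ¬A, De Morgan for ∧/∨):
  (exists u. G(u)) & (exists y. exists z. (P(z,z) & G(y))) & (exists w. P(w,w)) & (forall x. forall v. (G(v) & ~P(x,v)))
All bound variables are already distinct, so no renaming is needed.
Finally move all quantifiers to the prefix:
  exists u. exists y. exists z. exists w. forall x. forall v. (G(u) & P(z,z) & G(y) & P(w,w) & G(v) & ~P(x,v))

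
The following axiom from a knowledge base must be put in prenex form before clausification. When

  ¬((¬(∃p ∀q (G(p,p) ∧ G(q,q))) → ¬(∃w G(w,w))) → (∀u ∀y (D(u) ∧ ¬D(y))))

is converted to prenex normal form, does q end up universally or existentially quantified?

universal

First replace A → B with ¬A ∨ B.
  ¬(¬(¬¬(∃p ∀q (G(p,p) ∧ G(q,q))) ∨ ¬(∃w G(w,w))) ∨ (∀u ∀y (D(u) ∧ ¬D(y))))
Drive negations inward (¬∀x A ≡ ∃x ¬A, ¬∃x A ≡ ∀x ¬A, De Morgan for ∧/∨):
  ((∃p ∀q (G(p,p) ∧ G(q,q))) ∨ (∀w ¬G(w,w))) ∧ (∃u ∃y (¬D(u) ∨ D(y)))
All bound variables are already distinct, so no renaming is needed.
Pull the quantifiers to the front (each side's bound variable is not free in the other side):
  ∃p ∀q ∀w ∃u ∃y ((G(p,p) ∧ G(q,q) ∨ ¬G(w,w)) ∧ (¬D(u) ∨ D(y)))
The quantifier ∀q sits under an even number of negations (counting the antecedent side of each →), so it remains universal.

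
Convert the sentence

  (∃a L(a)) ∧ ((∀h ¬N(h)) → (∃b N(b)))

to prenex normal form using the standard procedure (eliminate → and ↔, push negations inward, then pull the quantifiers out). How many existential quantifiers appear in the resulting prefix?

3

Eliminate → and ↔ using ¬ and ∨.
  (∃a L(a)) ∧ (¬(∀h ¬N(h)) ∨ (∃b N(b)))
Push ¬ through the quantifiers and connectives to reach negation normal form:
  (∃a L(a)) ∧ ((∃h N(h)) ∨ (∃b N(b)))
Finally move all quantifiers to the prefix:
  ∃a ∃h ∃b (L(a) ∧ (N(h) ∨ N(b)))
The prefix is ∃a ∃h ∃b: 0 universal, 3 existential.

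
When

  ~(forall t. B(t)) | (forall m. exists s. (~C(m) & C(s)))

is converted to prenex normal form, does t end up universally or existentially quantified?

existential

Move each ¬ inward, flipping quantifiers it crosses:
  (exists t. ~B(t)) | (forall m. exists s. (~C(m) & C(s)))
All bound variables are already distinct, so no renaming is needed.
Finally move all quantifiers to the prefix:
  exists t. forall m. exists s. (~B(t) | ~C(m) & C(s))
The quantifier forall t sits under an odd number of negations, so it flips to exists t.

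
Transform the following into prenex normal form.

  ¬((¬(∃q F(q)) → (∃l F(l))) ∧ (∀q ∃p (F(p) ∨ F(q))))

Eliminate → and ↔ using ¬ and ∨.
  ¬((¬¬(∃q F(q)) ∨ (∃l F(l))) ∧ (∀q ∃p (F(p) ∨ F(q))))
Push ¬ through the quantifiers and connectives to reach negation normal form:
  (∀q ¬F(q)) ∧ (∀l ¬F(l)) ∨ (∃q ∀p (¬F(p) ∧ ¬F(q)))
Give each quantifier a distinct variable: q↦w.
  (∀q ¬F(q)) ∧ (∀l ¬F(l)) ∨ (∃w ∀p (¬F(p) ∧ ¬F(w)))
Finally move all quantifiers to the prefix:
  ∀q ∀l ∃w ∀p (¬F(q) ∧ ¬F(l) ∨ ¬F(p) ∧ ¬F(w))

∀q ∀l ∃w ∀p (¬F(q) ∧ ¬F(l) ∨ ¬F(p) ∧ ¬F(w))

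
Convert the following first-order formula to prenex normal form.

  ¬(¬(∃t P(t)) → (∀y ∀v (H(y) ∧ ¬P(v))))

First replace A → B with ¬A ∨ B.
  ¬(¬¬(∃t P(t)) ∨ (∀y ∀v (H(y) ∧ ¬P(v))))
Move each ¬ inward, flipping quantifiers it crosses:
  (∀t ¬P(t)) ∧ (∃y ∃v (¬H(y) ∨ P(v)))
All bound variables are already distinct, so no renaming is needed.
Finally move all quantifiers to the prefix:
  ∀t ∃y ∃v (¬P(t) ∧ (¬H(y) ∨ P(v)))

∀t ∃y ∃v (¬P(t) ∧ (¬H(y) ∨ P(v)))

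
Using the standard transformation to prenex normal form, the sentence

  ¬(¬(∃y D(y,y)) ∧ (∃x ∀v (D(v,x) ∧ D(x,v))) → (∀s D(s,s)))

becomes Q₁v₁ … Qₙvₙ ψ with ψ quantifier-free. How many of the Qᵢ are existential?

2

First replace A → B with ¬A ∨ B.
  ¬(¬(¬(∃y D(y,y)) ∧ (∃x ∀v (D(v,x) ∧ D(x,v)))) ∨ (∀s D(s,s)))
Drive negations inward (¬∀x A ≡ ∃x ¬A, ¬∃x A ≡ ∀x ¬A, De Morgan for ∧/∨):
  (∀y ¬D(y,y)) ∧ (∃x ∀v (D(v,x) ∧ D(x,v))) ∧ (∃s ¬D(s,s))
All bound variables are already distinct, so no renaming is needed.
Finally move all quantifiers to the prefix:
  ∀y ∃x ∀v ∃s (¬D(y,y) ∧ D(v,x) ∧ D(x,v) ∧ ¬D(s,s))
The prefix is ∀y ∃x ∀v ∃s: 2 universal, 2 existential.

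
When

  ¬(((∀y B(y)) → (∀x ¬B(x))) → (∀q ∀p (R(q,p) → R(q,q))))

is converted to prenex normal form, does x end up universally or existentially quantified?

First replace A → B with ¬A ∨ B.
  ¬(¬(¬(∀y B(y)) ∨ (∀x ¬B(x))) ∨ (∀q ∀p (¬R(q,p) ∨ R(q,q))))
Drive negations inward (¬∀x A ≡ ∃x ¬A, ¬∃x A ≡ ∀x ¬A, De Morgan for ∧/∨):
  ((∃y ¬B(y)) ∨ (∀x ¬B(x))) ∧ (∃q ∃p (R(q,p) ∧ ¬R(q,q)))
All bound variables are already distinct, so no renaming is needed.
Extract every quantifier outward, since the variables are now distinct and don't occur free across branches:
  ∃y ∀x ∃q ∃p ((¬B(y) ∨ ¬B(x)) ∧ R(q,p) ∧ ¬R(q,q))
The quantifier ∀x sits under an even number of negations (counting the antecedent side of each →), so it remains universal.

universal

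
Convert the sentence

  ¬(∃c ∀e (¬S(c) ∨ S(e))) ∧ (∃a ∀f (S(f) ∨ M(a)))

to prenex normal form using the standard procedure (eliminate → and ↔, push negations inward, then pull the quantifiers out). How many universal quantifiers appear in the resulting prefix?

2

Drive negations inward (¬∀x A ≡ ∃x ¬A, ¬∃x A ≡ ∀x ¬A, De Morgan for ∧/∨):
  (∀c ∃e (S(c) ∧ ¬S(e))) ∧ (∃a ∀f (S(f) ∨ M(a)))
Extract every quantifier outward, since the variables are now distinct and don't occur free across branches:
  ∀c ∃e ∃a ∀f (S(c) ∧ ¬S(e) ∧ (S(f) ∨ M(a)))
The prefix is ∀c ∃e ∃a ∀f: 2 universal, 2 existential.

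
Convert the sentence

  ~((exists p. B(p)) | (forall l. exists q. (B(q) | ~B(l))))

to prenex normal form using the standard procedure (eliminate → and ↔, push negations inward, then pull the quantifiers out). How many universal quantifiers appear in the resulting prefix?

2

Drive negations inward (¬∀x A ≡ ∃x ¬A, ¬∃x A ≡ ∀x ¬A, De Morgan for ∧/∨):
  (forall p. ~B(p)) & (exists l. forall q. (~B(q) & B(l)))
All bound variables are already distinct, so no renaming is needed.
Finally move all quantifiers to the prefix:
  forall p. exists l. forall q. (~B(p) & ~B(q) & B(l))
The prefix is forall p exists l forall q: 2 universal, 1 existential.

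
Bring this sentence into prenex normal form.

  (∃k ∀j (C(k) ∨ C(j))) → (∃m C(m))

Eliminate → and ↔ using ¬ and ∨.
  ¬(∃k ∀j (C(k) ∨ C(j))) ∨ (∃m C(m))
Push ¬ through the quantifiers and connectives to reach negation normal form:
  (∀k ∃j (¬C(k) ∧ ¬C(j))) ∨ (∃m C(m))
All bound variables are already distinct, so no renaming is needed.
Extract every quantifier outward, since the variables are now distinct and don't occur free across branches:
  ∀k ∃j ∃m (¬C(k) ∧ ¬C(j) ∨ C(m))

∀k ∃j ∃m (¬C(k) ∧ ¬C(j) ∨ C(m))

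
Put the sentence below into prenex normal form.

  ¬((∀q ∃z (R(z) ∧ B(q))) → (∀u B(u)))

First replace A → B with ¬A ∨ B.
  ¬(¬(∀q ∃z (R(z) ∧ B(q))) ∨ (∀u B(u)))
Drive negations inward (¬∀x A ≡ ∃x ¬A, ¬∃x A ≡ ∀x ¬A, De Morgan for ∧/∨):
  (∀q ∃z (R(z) ∧ B(q))) ∧ (∃u ¬B(u))
Pull the quantifiers to the front (each side's bound variable is not free in the other side):
  ∀q ∃z ∃u (R(z) ∧ B(q) ∧ ¬B(u))

∀q ∃z ∃u (R(z) ∧ B(q) ∧ ¬B(u))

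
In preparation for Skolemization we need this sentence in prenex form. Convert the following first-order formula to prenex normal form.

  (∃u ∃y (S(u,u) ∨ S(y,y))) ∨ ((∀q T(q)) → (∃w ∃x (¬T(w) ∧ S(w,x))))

∃u ∃y ∃q ∃w ∃x (S(u,u) ∨ S(y,y) ∨ ¬T(q) ∨ ¬T(w) ∧ S(w,x))

Eliminate → and ↔ using ¬ and ∨.
  (∃u ∃y (S(u,u) ∨ S(y,y))) ∨ ¬(∀q T(q)) ∨ (∃w ∃x (¬T(w) ∧ S(w,x)))
Push ¬ through the quantifiers and connectives to reach negation normal form:
  (∃u ∃y (S(u,u) ∨ S(y,y))) ∨ (∃q ¬T(q)) ∨ (∃w ∃x (¬T(w) ∧ S(w,x)))
All bound variables are already distinct, so no renaming is needed.
Pull the quantifiers to the front (each side's bound variable is not free in the other side):
  ∃u ∃y ∃q ∃w ∃x (S(u,u) ∨ S(y,y) ∨ ¬T(q) ∨ ¬T(w) ∧ S(w,x))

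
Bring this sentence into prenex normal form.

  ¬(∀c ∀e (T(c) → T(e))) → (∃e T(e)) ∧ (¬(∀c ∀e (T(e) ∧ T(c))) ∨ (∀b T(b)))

Rewrite implications/biconditionals: A → B as ¬A ∨ B.
  ¬¬(∀c ∀e (¬T(c) ∨ T(e))) ∨ (∃e T(e)) ∧ (¬(∀c ∀e (T(e) ∧ T(c))) ∨ (∀b T(b)))
Push ¬ through the quantifiers and connectives to reach negation normal form:
  (∀c ∀e (¬T(c) ∨ T(e))) ∨ (∃e T(e)) ∧ ((∃c ∃e (¬T(e) ∨ ¬T(c))) ∨ (∀b T(b)))
Rename bound variables to avoid capture: e↦q, c↦u1, e↦v.
  (∀c ∀e (¬T(c) ∨ T(e))) ∨ (∃q T(q)) ∧ ((∃u1 ∃v (¬T(v) ∨ ¬T(u1))) ∨ (∀b T(b)))
Finally move all quantifiers to the prefix:
  ∀c ∀e ∃q ∃u1 ∃v ∀b (¬T(c) ∨ T(e) ∨ T(q) ∧ (¬T(v) ∨ ¬T(u1) ∨ T(b)))

∀c ∀e ∃q ∃u1 ∃v ∀b (¬T(c) ∨ T(e) ∨ T(q) ∧ (¬T(v) ∨ ¬T(u1) ∨ T(b)))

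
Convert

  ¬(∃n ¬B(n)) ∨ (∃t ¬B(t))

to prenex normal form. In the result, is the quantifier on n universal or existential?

Move each ¬ inward, flipping quantifiers it crosses:
  (∀n B(n)) ∨ (∃t ¬B(t))
Pull the quantifiers to the front (each side's bound variable is not free in the other side):
  ∀n ∃t (B(n) ∨ ¬B(t))
The quantifier ∃n sits under an odd number of negations, so it flips to ∀n.

universal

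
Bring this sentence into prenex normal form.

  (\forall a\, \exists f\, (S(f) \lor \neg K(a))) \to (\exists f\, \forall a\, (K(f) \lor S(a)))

\exists a\, \forall f\, \exists y1\, \forall w1\, (\neg S(f) \land K(a) \lor K(y1) \lor S(w1))

Rewrite implications/biconditionals: A → B as ¬A ∨ B.
  \neg (\forall a\, \exists f\, (S(f) \lor \neg K(a))) \lor (\exists f\, \forall a\, (K(f) \lor S(a)))
Drive negations inward (¬∀x A ≡ ∃x ¬A, ¬∃x A ≡ ∀x ¬A, De Morgan for ∧/∨):
  (\exists a\, \forall f\, (\neg S(f) \land K(a))) \lor (\exists f\, \forall a\, (K(f) \lor S(a)))
Give each quantifier a distinct variable: f↦y1, a↦w1.
  (\exists a\, \forall f\, (\neg S(f) \land K(a))) \lor (\exists y1\, \forall w1\, (K(y1) \lor S(w1)))
Extract every quantifier outward, since the variables are now distinct and don't occur free across branches:
  \exists a\, \forall f\, \exists y1\, \forall w1\, (\neg S(f) \land K(a) \lor K(y1) \lor S(w1))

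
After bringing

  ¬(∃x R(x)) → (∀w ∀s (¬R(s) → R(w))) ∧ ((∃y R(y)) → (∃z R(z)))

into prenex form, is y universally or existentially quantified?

Eliminate → and ↔ using ¬ and ∨.
  ¬¬(∃x R(x)) ∨ (∀w ∀s (¬¬R(s) ∨ R(w))) ∧ (¬(∃y R(y)) ∨ (∃z R(z)))
Move each ¬ inward, flipping quantifiers it crosses:
  (∃x R(x)) ∨ (∀w ∀s (R(s) ∨ R(w))) ∧ ((∀y ¬R(y)) ∨ (∃z R(z)))
Finally move all quantifiers to the prefix:
  ∃x ∀w ∀s ∀y ∃z (R(x) ∨ (R(s) ∨ R(w)) ∧ (¬R(y) ∨ R(z)))
The quantifier ∃y sits under an odd number of negations (counting the antecedent side of each →), so it flips to ∀y.

universal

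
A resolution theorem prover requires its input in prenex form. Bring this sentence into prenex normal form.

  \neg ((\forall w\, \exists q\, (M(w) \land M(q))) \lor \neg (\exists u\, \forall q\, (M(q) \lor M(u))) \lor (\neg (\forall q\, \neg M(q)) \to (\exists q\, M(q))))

Eliminate → and ↔ using ¬ and ∨.
  \neg ((\forall w\, \exists q\, (M(w) \land M(q))) \lor \neg (\exists u\, \forall q\, (M(q) \lor M(u))) \lor \neg \neg (\forall q\, \neg M(q)) \lor (\exists q\, M(q)))
Drive negations inward (¬∀x A ≡ ∃x ¬A, ¬∃x A ≡ ∀x ¬A, De Morgan for ∧/∨):
  (\exists w\, \forall q\, (\neg M(w) \lor \neg M(q))) \land (\exists u\, \forall q\, (M(q) \lor M(u))) \land (\exists q\, M(q)) \land (\forall q\, \neg M(q))
Standardize variables apart so no two quantifiers bind the same name: q↦x, q↦y, q↦z.
  (\exists w\, \forall q\, (\neg M(w) \lor \neg M(q))) \land (\exists u\, \forall x\, (M(x) \lor M(u))) \land (\exists y\, M(y)) \land (\forall z\, \neg M(z))
Pull the quantifiers to the front (each side's bound variable is not free in the other side):
  \exists w\, \forall q\, \exists u\, \forall x\, \exists y\, \forall z\, ((\neg M(w) \lor \neg M(q)) \land (M(x) \lor M(u)) \land M(y) \land \neg M(z))

\exists w\, \forall q\, \exists u\, \forall x\, \exists y\, \forall z\, ((\neg M(w) \lor \neg M(q)) \land (M(x) \lor M(u)) \land M(y) \land \neg M(z))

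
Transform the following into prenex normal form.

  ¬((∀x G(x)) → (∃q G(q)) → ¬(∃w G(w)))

Eliminate → and ↔ using ¬ and ∨.
  ¬(¬(∀x G(x)) ∨ ¬(∃q G(q)) ∨ ¬(∃w G(w)))
Push ¬ through the quantifiers and connectives to reach negation normal form:
  (∀x G(x)) ∧ (∃q G(q)) ∧ (∃w G(w))
All bound variables are already distinct, so no renaming is needed.
Finally move all quantifiers to the prefix:
  ∀x ∃q ∃w (G(x) ∧ G(q) ∧ G(w))

∀x ∃q ∃w (G(x) ∧ G(q) ∧ G(w))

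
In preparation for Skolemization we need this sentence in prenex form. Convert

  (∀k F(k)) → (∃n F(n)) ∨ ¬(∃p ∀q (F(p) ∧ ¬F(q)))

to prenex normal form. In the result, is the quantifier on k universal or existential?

First replace A → B with ¬A ∨ B.
  ¬(∀k F(k)) ∨ (∃n F(n)) ∨ ¬(∃p ∀q (F(p) ∧ ¬F(q)))
Push ¬ through the quantifiers and connectives to reach negation normal form:
  (∃k ¬F(k)) ∨ (∃n F(n)) ∨ (∀p ∃q (¬F(p) ∨ F(q)))
All bound variables are already distinct, so no renaming is needed.
Finally move all quantifiers to the prefix:
  ∃k ∃n ∀p ∃q (¬F(k) ∨ F(n) ∨ ¬F(p) ∨ F(q))
The quantifier ∀k sits under an odd number of negations (counting the antecedent side of each →), so it flips to ∃k.

existential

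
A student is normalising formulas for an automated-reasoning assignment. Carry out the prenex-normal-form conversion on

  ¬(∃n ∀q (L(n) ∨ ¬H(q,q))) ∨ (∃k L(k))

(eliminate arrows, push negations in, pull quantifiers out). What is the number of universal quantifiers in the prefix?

Move each ¬ inward, flipping quantifiers it crosses:
  (∀n ∃q (¬L(n) ∧ H(q,q))) ∨ (∃k L(k))
Finally move all quantifiers to the prefix:
  ∀n ∃q ∃k (¬L(n) ∧ H(q,q) ∨ L(k))
The prefix is ∀n ∃q ∃k: 1 universal, 2 existential.

1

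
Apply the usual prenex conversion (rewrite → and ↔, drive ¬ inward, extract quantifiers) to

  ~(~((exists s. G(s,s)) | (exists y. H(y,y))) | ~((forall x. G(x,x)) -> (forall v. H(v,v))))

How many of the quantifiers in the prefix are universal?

1

Rewrite implications/biconditionals: A → B as ¬A ∨ B.
  ~(~((exists s. G(s,s)) | (exists y. H(y,y))) | ~(~(forall x. G(x,x)) | (forall v. H(v,v))))
Move each ¬ inward, flipping quantifiers it crosses:
  ((exists s. G(s,s)) | (exists y. H(y,y))) & ((exists x. ~G(x,x)) | (forall v. H(v,v)))
Finally move all quantifiers to the prefix:
  exists s. exists y. exists x. forall v. ((G(s,s) | H(y,y)) & (~G(x,x) | H(v,v)))
The prefix is exists s exists y exists x forall v: 1 universal, 3 existential.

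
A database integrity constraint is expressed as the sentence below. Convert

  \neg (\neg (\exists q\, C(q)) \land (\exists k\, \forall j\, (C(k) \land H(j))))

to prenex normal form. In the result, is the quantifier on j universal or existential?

Drive negations inward (¬∀x A ≡ ∃x ¬A, ¬∃x A ≡ ∀x ¬A, De Morgan for ∧/∨):
  (\exists q\, C(q)) \lor (\forall k\, \exists j\, (\neg C(k) \lor \neg H(j)))
Extract every quantifier outward, since the variables are now distinct and don't occur free across branches:
  \exists q\, \forall k\, \exists j\, (C(q) \lor \neg C(k) \lor \neg H(j))
The quantifier \forall j sits under an odd number of negations, so it flips to \exists j.

existential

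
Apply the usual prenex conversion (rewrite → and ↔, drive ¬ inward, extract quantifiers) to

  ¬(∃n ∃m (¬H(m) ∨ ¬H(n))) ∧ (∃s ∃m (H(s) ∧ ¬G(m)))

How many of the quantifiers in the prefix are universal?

Push ¬ through the quantifiers and connectives to reach negation normal form:
  (∀n ∀m (H(m) ∧ H(n))) ∧ (∃s ∃m (H(s) ∧ ¬G(m)))
Standardize variables apart so no two quantifiers bind the same name: m↦x.
  (∀n ∀m (H(m) ∧ H(n))) ∧ (∃s ∃x (H(s) ∧ ¬G(x)))
Finally move all quantifiers to the prefix:
  ∀n ∀m ∃s ∃x (H(m) ∧ H(n) ∧ H(s) ∧ ¬G(x))
The prefix is ∀n ∀m ∃s ∃x: 2 universal, 2 existential.

2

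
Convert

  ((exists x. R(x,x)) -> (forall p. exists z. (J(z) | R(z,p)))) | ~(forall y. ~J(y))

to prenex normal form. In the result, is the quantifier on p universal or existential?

universal

Rewrite implications/biconditionals: A → B as ¬A ∨ B.
  ~(exists x. R(x,x)) | (forall p. exists z. (J(z) | R(z,p))) | ~(forall y. ~J(y))
Push ¬ through the quantifiers and connectives to reach negation normal form:
  (forall x. ~R(x,x)) | (forall p. exists z. (J(z) | R(z,p))) | (exists y. J(y))
All bound variables are already distinct, so no renaming is needed.
Finally move all quantifiers to the prefix:
  forall x. forall p. exists z. exists y. (~R(x,x) | J(z) | R(z,p) | J(y))
The quantifier forall p sits under an even number of negations (counting the antecedent side of each →), so it remains universal.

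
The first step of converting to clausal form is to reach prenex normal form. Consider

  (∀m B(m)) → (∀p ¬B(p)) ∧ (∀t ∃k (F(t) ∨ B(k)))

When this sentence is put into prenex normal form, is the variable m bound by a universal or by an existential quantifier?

First replace A → B with ¬A ∨ B.
  ¬(∀m B(m)) ∨ (∀p ¬B(p)) ∧ (∀t ∃k (F(t) ∨ B(k)))
Move each ¬ inward, flipping quantifiers it crosses:
  (∃m ¬B(m)) ∨ (∀p ¬B(p)) ∧ (∀t ∃k (F(t) ∨ B(k)))
All bound variables are already distinct, so no renaming is needed.
Pull the quantifiers to the front (each side's bound variable is not free in the other side):
  ∃m ∀p ∀t ∃k (¬B(m) ∨ ¬B(p) ∧ (F(t) ∨ B(k)))
The quantifier ∀m sits under an odd number of negations (counting the antecedent side of each →), so it flips to ∃m.

existential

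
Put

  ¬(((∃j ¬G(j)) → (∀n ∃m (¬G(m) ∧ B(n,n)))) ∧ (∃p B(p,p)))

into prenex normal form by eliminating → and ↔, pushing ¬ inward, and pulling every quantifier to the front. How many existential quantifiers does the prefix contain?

Rewrite implications/biconditionals: A → B as ¬A ∨ B.
  ¬((¬(∃j ¬G(j)) ∨ (∀n ∃m (¬G(m) ∧ B(n,n)))) ∧ (∃p B(p,p)))
Drive negations inward (¬∀x A ≡ ∃x ¬A, ¬∃x A ≡ ∀x ¬A, De Morgan for ∧/∨):
  (∃j ¬G(j)) ∧ (∃n ∀m (G(m) ∨ ¬B(n,n))) ∨ (∀p ¬B(p,p))
Extract every quantifier outward, since the variables are now distinct and don't occur free across branches:
  ∃j ∃n ∀m ∀p (¬G(j) ∧ (G(m) ∨ ¬B(n,n)) ∨ ¬B(p,p))
The prefix is ∃j ∃n ∀m ∀p: 2 universal, 2 existential.

2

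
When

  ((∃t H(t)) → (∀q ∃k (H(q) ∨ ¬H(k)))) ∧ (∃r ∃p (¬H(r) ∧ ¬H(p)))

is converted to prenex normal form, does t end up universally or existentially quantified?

universal

Rewrite implications/biconditionals: A → B as ¬A ∨ B.
  (¬(∃t H(t)) ∨ (∀q ∃k (H(q) ∨ ¬H(k)))) ∧ (∃r ∃p (¬H(r) ∧ ¬H(p)))
Push ¬ through the quantifiers and connectives to reach negation normal form:
  ((∀t ¬H(t)) ∨ (∀q ∃k (H(q) ∨ ¬H(k)))) ∧ (∃r ∃p (¬H(r) ∧ ¬H(p)))
Extract every quantifier outward, since the variables are now distinct and don't occur free across branches:
  ∀t ∀q ∃k ∃r ∃p ((¬H(t) ∨ H(q) ∨ ¬H(k)) ∧ ¬H(r) ∧ ¬H(p))
The quantifier ∃t sits under an odd number of negations (counting the antecedent side of each →), so it flips to ∀t.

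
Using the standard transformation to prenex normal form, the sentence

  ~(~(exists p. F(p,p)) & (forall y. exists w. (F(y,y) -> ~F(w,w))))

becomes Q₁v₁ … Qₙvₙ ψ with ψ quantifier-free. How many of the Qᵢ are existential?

Rewrite implications/biconditionals: A → B as ¬A ∨ B.
  ~(~(exists p. F(p,p)) & (forall y. exists w. (~F(y,y) | ~F(w,w))))
Push ¬ through the quantifiers and connectives to reach negation normal form:
  (exists p. F(p,p)) | (exists y. forall w. (F(y,y) & F(w,w)))
Finally move all quantifiers to the prefix:
  exists p. exists y. forall w. (F(p,p) | F(y,y) & F(w,w))
The prefix is exists p exists y forall w: 1 universal, 2 existential.

2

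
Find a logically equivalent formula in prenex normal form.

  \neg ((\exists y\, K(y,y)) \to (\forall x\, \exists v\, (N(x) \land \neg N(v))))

\exists y\, \exists x\, \forall v\, (K(y,y) \land (\neg N(x) \lor N(v)))

Eliminate → and ↔ using ¬ and ∨.
  \neg (\neg (\exists y\, K(y,y)) \lor (\forall x\, \exists v\, (N(x) \land \neg N(v))))
Drive negations inward (¬∀x A ≡ ∃x ¬A, ¬∃x A ≡ ∀x ¬A, De Morgan for ∧/∨):
  (\exists y\, K(y,y)) \land (\exists x\, \forall v\, (\neg N(x) \lor N(v)))
All bound variables are already distinct, so no renaming is needed.
Extract every quantifier outward, since the variables are now distinct and don't occur free across branches:
  \exists y\, \exists x\, \forall v\, (K(y,y) \land (\neg N(x) \lor N(v)))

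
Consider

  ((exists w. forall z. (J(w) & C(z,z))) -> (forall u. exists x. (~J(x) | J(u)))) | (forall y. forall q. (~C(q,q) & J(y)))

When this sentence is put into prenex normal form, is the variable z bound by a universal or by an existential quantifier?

existential

Rewrite implications/biconditionals: A → B as ¬A ∨ B.
  ~(exists w. forall z. (J(w) & C(z,z))) | (forall u. exists x. (~J(x) | J(u))) | (forall y. forall q. (~C(q,q) & J(y)))
Push ¬ through the quantifiers and connectives to reach negation normal form:
  (forall w. exists z. (~J(w) | ~C(z,z))) | (forall u. exists x. (~J(x) | J(u))) | (forall y. forall q. (~C(q,q) & J(y)))
All bound variables are already distinct, so no renaming is needed.
Finally move all quantifiers to the prefix:
  forall w. exists z. forall u. exists x. forall y. forall q. (~J(w) | ~C(z,z) | ~J(x) | J(u) | ~C(q,q) & J(y))
The quantifier forall z sits under an odd number of negations (counting the antecedent side of each →), so it flips to exists z.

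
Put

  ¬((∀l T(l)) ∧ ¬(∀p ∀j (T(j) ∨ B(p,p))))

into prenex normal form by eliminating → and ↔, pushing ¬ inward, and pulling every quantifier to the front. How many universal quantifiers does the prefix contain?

Push ¬ through the quantifiers and connectives to reach negation normal form:
  (∃l ¬T(l)) ∨ (∀p ∀j (T(j) ∨ B(p,p)))
All bound variables are already distinct, so no renaming is needed.
Finally move all quantifiers to the prefix:
  ∃l ∀p ∀j (¬T(l) ∨ T(j) ∨ B(p,p))
The prefix is ∃l ∀p ∀j: 2 universal, 1 existential.

2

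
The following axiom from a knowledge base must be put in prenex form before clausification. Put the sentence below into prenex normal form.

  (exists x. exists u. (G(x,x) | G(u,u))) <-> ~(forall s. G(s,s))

Rewrite implications/biconditionals: A → B as ¬A ∨ B; A ↔ B as (¬A ∨ B) ∧ (¬B ∨ A).
  (~(exists x. exists u. (G(x,x) | G(u,u))) | ~(forall s. G(s,s))) & (~~(forall s. G(s,s)) | (exists x. exists u. (G(x,x) | G(u,u))))
Push ¬ through the quantifiers and connectives to reach negation normal form:
  ((forall x. forall u. (~G(x,x) & ~G(u,u))) | (exists s. ~G(s,s))) & ((forall s. G(s,s)) | (exists x. exists u. (G(x,x) | G(u,u))))
Give each quantifier a distinct variable: s↦c, x↦q, u↦a.
  ((forall x. forall u. (~G(x,x) & ~G(u,u))) | (exists s. ~G(s,s))) & ((forall c. G(c,c)) | (exists q. exists a. (G(q,q) | G(a,a))))
Pull the quantifiers to the front (each side's bound variable is not free in the other side):
  forall x. forall u. exists s. forall c. exists q. exists a. ((~G(x,x) & ~G(u,u) | ~G(s,s)) & (G(c,c) | G(q,q) | G(a,a)))

forall x. forall u. exists s. forall c. exists q. exists a. ((~G(x,x) & ~G(u,u) | ~G(s,s)) & (G(c,c) | G(q,q) | G(a,a)))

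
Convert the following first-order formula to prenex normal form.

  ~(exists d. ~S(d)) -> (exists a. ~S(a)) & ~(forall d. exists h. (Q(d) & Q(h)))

Rewrite implications/biconditionals: A → B as ¬A ∨ B.
  ~~(exists d. ~S(d)) | (exists a. ~S(a)) & ~(forall d. exists h. (Q(d) & Q(h)))
Drive negations inward (¬∀x A ≡ ∃x ¬A, ¬∃x A ≡ ∀x ¬A, De Morgan for ∧/∨):
  (exists d. ~S(d)) | (exists a. ~S(a)) & (exists d. forall h. (~Q(d) | ~Q(h)))
Rename bound variables to avoid capture: d↦x1.
  (exists d. ~S(d)) | (exists a. ~S(a)) & (exists x1. forall h. (~Q(x1) | ~Q(h)))
Pull the quantifiers to the front (each side's bound variable is not free in the other side):
  exists d. exists a. exists x1. forall h. (~S(d) | ~S(a) & (~Q(x1) | ~Q(h)))

exists d. exists a. exists x1. forall h. (~S(d) | ~S(a) & (~Q(x1) | ~Q(h)))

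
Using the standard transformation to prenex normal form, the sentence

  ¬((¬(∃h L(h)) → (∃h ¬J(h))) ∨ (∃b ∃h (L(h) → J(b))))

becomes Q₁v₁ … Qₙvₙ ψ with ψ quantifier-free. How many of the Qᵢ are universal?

4

Rewrite implications/biconditionals: A → B as ¬A ∨ B.
  ¬(¬¬(∃h L(h)) ∨ (∃h ¬J(h)) ∨ (∃b ∃h (¬L(h) ∨ J(b))))
Drive negations inward (¬∀x A ≡ ∃x ¬A, ¬∃x A ≡ ∀x ¬A, De Morgan for ∧/∨):
  (∀h ¬L(h)) ∧ (∀h J(h)) ∧ (∀b ∀h (L(h) ∧ ¬J(b)))
Rename bound variables to avoid capture: h↦y1, h↦y.
  (∀h ¬L(h)) ∧ (∀y1 J(y1)) ∧ (∀b ∀y (L(y) ∧ ¬J(b)))
Pull the quantifiers to the front (each side's bound variable is not free in the other side):
  ∀h ∀y1 ∀b ∀y (¬L(h) ∧ J(y1) ∧ L(y) ∧ ¬J(b))
The prefix is ∀h ∀y1 ∀b ∀y: 4 universal, 0 existential.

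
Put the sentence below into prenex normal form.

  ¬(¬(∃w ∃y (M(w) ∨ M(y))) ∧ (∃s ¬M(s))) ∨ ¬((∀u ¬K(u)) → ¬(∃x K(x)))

∃w ∃y ∀s ∀u ∃x (M(w) ∨ M(y) ∨ M(s) ∨ ¬K(u) ∧ K(x))

First replace A → B with ¬A ∨ B.
  ¬(¬(∃w ∃y (M(w) ∨ M(y))) ∧ (∃s ¬M(s))) ∨ ¬(¬(∀u ¬K(u)) ∨ ¬(∃x K(x)))
Push ¬ through the quantifiers and connectives to reach negation normal form:
  (∃w ∃y (M(w) ∨ M(y))) ∨ (∀s M(s)) ∨ (∀u ¬K(u)) ∧ (∃x K(x))
All bound variables are already distinct, so no renaming is needed.
Finally move all quantifiers to the prefix:
  ∃w ∃y ∀s ∀u ∃x (M(w) ∨ M(y) ∨ M(s) ∨ ¬K(u) ∧ K(x))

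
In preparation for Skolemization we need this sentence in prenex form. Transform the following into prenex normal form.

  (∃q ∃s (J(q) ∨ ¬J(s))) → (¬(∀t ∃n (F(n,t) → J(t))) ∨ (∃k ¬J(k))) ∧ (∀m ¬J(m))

∀q ∀s ∃t ∀n ∃k ∀m (¬J(q) ∧ J(s) ∨ (F(n,t) ∧ ¬J(t) ∨ ¬J(k)) ∧ ¬J(m))

First replace A → B with ¬A ∨ B.
  ¬(∃q ∃s (J(q) ∨ ¬J(s))) ∨ (¬(∀t ∃n (¬F(n,t) ∨ J(t))) ∨ (∃k ¬J(k))) ∧ (∀m ¬J(m))
Move each ¬ inward, flipping quantifiers it crosses:
  (∀q ∀s (¬J(q) ∧ J(s))) ∨ ((∃t ∀n (F(n,t) ∧ ¬J(t))) ∨ (∃k ¬J(k))) ∧ (∀m ¬J(m))
All bound variables are already distinct, so no renaming is needed.
Pull the quantifiers to the front (each side's bound variable is not free in the other side):
  ∀q ∀s ∃t ∀n ∃k ∀m (¬J(q) ∧ J(s) ∨ (F(n,t) ∧ ¬J(t) ∨ ¬J(k)) ∧ ¬J(m))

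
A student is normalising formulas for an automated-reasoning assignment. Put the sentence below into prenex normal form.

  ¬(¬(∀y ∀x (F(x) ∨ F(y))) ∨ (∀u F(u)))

Drive negations inward (¬∀x A ≡ ∃x ¬A, ¬∃x A ≡ ∀x ¬A, De Morgan for ∧/∨):
  (∀y ∀x (F(x) ∨ F(y))) ∧ (∃u ¬F(u))
Finally move all quantifiers to the prefix:
  ∀y ∀x ∃u ((F(x) ∨ F(y)) ∧ ¬F(u))

∀y ∀x ∃u ((F(x) ∨ F(y)) ∧ ¬F(u))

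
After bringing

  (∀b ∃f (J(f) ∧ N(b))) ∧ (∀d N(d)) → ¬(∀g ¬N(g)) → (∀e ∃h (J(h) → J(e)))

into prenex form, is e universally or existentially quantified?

Rewrite implications/biconditionals: A → B as ¬A ∨ B.
  ¬((∀b ∃f (J(f) ∧ N(b))) ∧ (∀d N(d))) ∨ ¬¬(∀g ¬N(g)) ∨ (∀e ∃h (¬J(h) ∨ J(e)))
Push ¬ through the quantifiers and connectives to reach negation normal form:
  (∃b ∀f (¬J(f) ∨ ¬N(b))) ∨ (∃d ¬N(d)) ∨ (∀g ¬N(g)) ∨ (∀e ∃h (¬J(h) ∨ J(e)))
Finally move all quantifiers to the prefix:
  ∃b ∀f ∃d ∀g ∀e ∃h (¬J(f) ∨ ¬N(b) ∨ ¬N(d) ∨ ¬N(g) ∨ ¬J(h) ∨ J(e))
The quantifier ∀e sits under an even number of negations (counting the antecedent side of each →), so it remains universal.

universal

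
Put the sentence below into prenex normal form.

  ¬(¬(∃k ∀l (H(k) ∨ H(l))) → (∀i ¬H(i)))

∀k ∃l ∃i (¬H(k) ∧ ¬H(l) ∧ H(i))

Eliminate → and ↔ using ¬ and ∨.
  ¬(¬¬(∃k ∀l (H(k) ∨ H(l))) ∨ (∀i ¬H(i)))
Move each ¬ inward, flipping quantifiers it crosses:
  (∀k ∃l (¬H(k) ∧ ¬H(l))) ∧ (∃i H(i))
All bound variables are already distinct, so no renaming is needed.
Pull the quantifiers to the front (each side's bound variable is not free in the other side):
  ∀k ∃l ∃i (¬H(k) ∧ ¬H(l) ∧ H(i))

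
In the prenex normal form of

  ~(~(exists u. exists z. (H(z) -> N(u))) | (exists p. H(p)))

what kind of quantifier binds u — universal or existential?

existential

First replace A → B with ¬A ∨ B.
  ~(~(exists u. exists z. (~H(z) | N(u))) | (exists p. H(p)))
Push ¬ through the quantifiers and connectives to reach negation normal form:
  (exists u. exists z. (~H(z) | N(u))) & (forall p. ~H(p))
All bound variables are already distinct, so no renaming is needed.
Extract every quantifier outward, since the variables are now distinct and don't occur free across branches:
  exists u. exists z. forall p. ((~H(z) | N(u)) & ~H(p))
The quantifier exists u sits under an even number of negations (counting the antecedent side of each →), so it remains existential.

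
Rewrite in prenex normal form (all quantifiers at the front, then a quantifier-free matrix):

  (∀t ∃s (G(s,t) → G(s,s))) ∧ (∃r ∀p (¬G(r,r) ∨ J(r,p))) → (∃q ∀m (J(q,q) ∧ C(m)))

∃t ∀s ∀r ∃p ∃q ∀m (G(s,t) ∧ ¬G(s,s) ∨ G(r,r) ∧ ¬J(r,p) ∨ J(q,q) ∧ C(m))

Rewrite implications/biconditionals: A → B as ¬A ∨ B.
  ¬((∀t ∃s (¬G(s,t) ∨ G(s,s))) ∧ (∃r ∀p (¬G(r,r) ∨ J(r,p)))) ∨ (∃q ∀m (J(q,q) ∧ C(m)))
Push ¬ through the quantifiers and connectives to reach negation normal form:
  (∃t ∀s (G(s,t) ∧ ¬G(s,s))) ∨ (∀r ∃p (G(r,r) ∧ ¬J(r,p))) ∨ (∃q ∀m (J(q,q) ∧ C(m)))
All bound variables are already distinct, so no renaming is needed.
Pull the quantifiers to the front (each side's bound variable is not free in the other side):
  ∃t ∀s ∀r ∃p ∃q ∀m (G(s,t) ∧ ¬G(s,s) ∨ G(r,r) ∧ ¬J(r,p) ∨ J(q,q) ∧ C(m))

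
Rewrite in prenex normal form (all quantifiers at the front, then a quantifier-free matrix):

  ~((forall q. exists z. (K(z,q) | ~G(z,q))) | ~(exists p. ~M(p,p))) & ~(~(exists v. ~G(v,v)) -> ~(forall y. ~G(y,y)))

Eliminate → and ↔ using ¬ and ∨.
  ~((forall q. exists z. (K(z,q) | ~G(z,q))) | ~(exists p. ~M(p,p))) & ~(~~(exists v. ~G(v,v)) | ~(forall y. ~G(y,y)))
Push ¬ through the quantifiers and connectives to reach negation normal form:
  (exists q. forall z. (~K(z,q) & G(z,q))) & (exists p. ~M(p,p)) & (forall v. G(v,v)) & (forall y. ~G(y,y))
All bound variables are already distinct, so no renaming is needed.
Finally move all quantifiers to the prefix:
  exists q. forall z. exists p. forall v. forall y. (~K(z,q) & G(z,q) & ~M(p,p) & G(v,v) & ~G(y,y))

exists q. forall z. exists p. forall v. forall y. (~K(z,q) & G(z,q) & ~M(p,p) & G(v,v) & ~G(y,y))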